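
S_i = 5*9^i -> [5, 45, 405, 3645, 32805]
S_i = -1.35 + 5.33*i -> [-1.35, 3.98, 9.31, 14.64, 19.97]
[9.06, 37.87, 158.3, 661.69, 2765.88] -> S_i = 9.06*4.18^i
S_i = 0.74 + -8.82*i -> [0.74, -8.08, -16.9, -25.72, -34.54]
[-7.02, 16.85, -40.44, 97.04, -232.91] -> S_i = -7.02*(-2.40)^i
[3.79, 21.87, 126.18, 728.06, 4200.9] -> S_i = 3.79*5.77^i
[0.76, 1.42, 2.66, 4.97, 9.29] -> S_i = 0.76*1.87^i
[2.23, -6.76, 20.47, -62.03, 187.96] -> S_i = 2.23*(-3.03)^i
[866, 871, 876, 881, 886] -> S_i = 866 + 5*i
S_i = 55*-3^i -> [55, -165, 495, -1485, 4455]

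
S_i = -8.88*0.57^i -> [-8.88, -5.06, -2.89, -1.64, -0.94]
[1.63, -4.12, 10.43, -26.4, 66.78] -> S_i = 1.63*(-2.53)^i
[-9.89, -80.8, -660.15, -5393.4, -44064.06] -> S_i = -9.89*8.17^i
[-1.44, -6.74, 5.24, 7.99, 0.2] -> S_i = Random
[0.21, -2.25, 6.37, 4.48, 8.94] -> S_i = Random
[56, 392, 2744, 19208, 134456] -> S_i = 56*7^i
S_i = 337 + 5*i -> [337, 342, 347, 352, 357]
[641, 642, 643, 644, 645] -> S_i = 641 + 1*i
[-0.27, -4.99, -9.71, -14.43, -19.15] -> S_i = -0.27 + -4.72*i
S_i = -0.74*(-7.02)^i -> [-0.74, 5.19, -36.47, 256.0, -1797.13]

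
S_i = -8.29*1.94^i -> [-8.29, -16.08, -31.2, -60.53, -117.43]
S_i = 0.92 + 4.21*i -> [0.92, 5.13, 9.34, 13.55, 17.76]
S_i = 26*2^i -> [26, 52, 104, 208, 416]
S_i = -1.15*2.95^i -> [-1.15, -3.39, -10.01, -29.52, -87.09]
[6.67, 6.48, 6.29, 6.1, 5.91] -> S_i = 6.67 + -0.19*i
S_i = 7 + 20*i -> [7, 27, 47, 67, 87]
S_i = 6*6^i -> [6, 36, 216, 1296, 7776]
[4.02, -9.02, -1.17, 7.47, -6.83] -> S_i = Random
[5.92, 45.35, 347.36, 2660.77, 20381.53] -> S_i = 5.92*7.66^i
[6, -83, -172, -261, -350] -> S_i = 6 + -89*i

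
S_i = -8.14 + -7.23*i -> [-8.14, -15.37, -22.6, -29.83, -37.06]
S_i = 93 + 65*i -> [93, 158, 223, 288, 353]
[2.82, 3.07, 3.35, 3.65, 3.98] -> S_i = 2.82*1.09^i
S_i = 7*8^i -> [7, 56, 448, 3584, 28672]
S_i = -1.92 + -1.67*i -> [-1.92, -3.59, -5.26, -6.93, -8.6]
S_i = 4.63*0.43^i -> [4.63, 1.99, 0.86, 0.37, 0.16]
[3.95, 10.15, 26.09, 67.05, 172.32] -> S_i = 3.95*2.57^i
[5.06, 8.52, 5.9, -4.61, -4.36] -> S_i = Random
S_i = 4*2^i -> [4, 8, 16, 32, 64]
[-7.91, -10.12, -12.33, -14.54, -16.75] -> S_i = -7.91 + -2.21*i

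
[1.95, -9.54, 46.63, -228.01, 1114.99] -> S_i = 1.95*(-4.89)^i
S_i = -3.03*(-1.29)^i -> [-3.03, 3.91, -5.04, 6.5, -8.39]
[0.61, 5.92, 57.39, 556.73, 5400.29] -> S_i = 0.61*9.70^i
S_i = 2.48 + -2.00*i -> [2.48, 0.48, -1.52, -3.52, -5.52]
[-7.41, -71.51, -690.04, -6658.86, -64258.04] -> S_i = -7.41*9.65^i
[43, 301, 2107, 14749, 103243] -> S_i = 43*7^i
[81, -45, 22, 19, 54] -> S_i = Random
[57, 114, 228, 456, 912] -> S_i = 57*2^i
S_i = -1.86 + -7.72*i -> [-1.86, -9.58, -17.3, -25.02, -32.74]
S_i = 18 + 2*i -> [18, 20, 22, 24, 26]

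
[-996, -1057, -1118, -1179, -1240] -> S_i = -996 + -61*i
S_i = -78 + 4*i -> [-78, -74, -70, -66, -62]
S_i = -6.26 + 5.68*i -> [-6.26, -0.58, 5.1, 10.78, 16.46]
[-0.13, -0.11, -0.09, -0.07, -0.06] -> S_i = -0.13*0.81^i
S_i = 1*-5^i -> [1, -5, 25, -125, 625]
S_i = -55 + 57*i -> [-55, 2, 59, 116, 173]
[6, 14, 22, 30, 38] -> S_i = 6 + 8*i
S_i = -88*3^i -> [-88, -264, -792, -2376, -7128]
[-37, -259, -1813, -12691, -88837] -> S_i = -37*7^i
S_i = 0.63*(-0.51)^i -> [0.63, -0.32, 0.16, -0.08, 0.04]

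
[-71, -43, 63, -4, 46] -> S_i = Random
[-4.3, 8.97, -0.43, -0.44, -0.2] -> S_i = Random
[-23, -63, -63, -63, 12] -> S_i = Random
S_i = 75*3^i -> [75, 225, 675, 2025, 6075]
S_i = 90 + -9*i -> [90, 81, 72, 63, 54]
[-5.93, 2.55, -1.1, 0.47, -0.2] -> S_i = -5.93*(-0.43)^i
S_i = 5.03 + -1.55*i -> [5.03, 3.48, 1.93, 0.38, -1.17]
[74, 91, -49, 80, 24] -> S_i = Random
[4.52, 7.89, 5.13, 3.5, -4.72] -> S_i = Random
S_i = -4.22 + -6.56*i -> [-4.22, -10.78, -17.34, -23.9, -30.46]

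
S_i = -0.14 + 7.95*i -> [-0.14, 7.81, 15.76, 23.71, 31.66]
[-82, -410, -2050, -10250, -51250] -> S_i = -82*5^i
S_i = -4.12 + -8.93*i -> [-4.12, -13.05, -21.98, -30.91, -39.84]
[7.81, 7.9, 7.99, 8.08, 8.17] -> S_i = 7.81 + 0.09*i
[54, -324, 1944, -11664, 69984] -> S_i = 54*-6^i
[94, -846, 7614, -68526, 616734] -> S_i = 94*-9^i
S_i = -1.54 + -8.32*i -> [-1.54, -9.86, -18.18, -26.5, -34.82]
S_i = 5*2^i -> [5, 10, 20, 40, 80]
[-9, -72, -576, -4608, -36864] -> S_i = -9*8^i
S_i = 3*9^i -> [3, 27, 243, 2187, 19683]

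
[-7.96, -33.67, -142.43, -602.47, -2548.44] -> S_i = -7.96*4.23^i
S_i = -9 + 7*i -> [-9, -2, 5, 12, 19]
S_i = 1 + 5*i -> [1, 6, 11, 16, 21]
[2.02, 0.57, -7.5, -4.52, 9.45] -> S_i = Random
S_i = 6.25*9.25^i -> [6.25, 57.81, 534.77, 4946.58, 45755.88]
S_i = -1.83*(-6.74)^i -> [-1.83, 12.33, -83.13, 560.31, -3776.51]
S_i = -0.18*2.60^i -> [-0.18, -0.47, -1.22, -3.16, -8.23]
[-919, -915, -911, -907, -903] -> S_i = -919 + 4*i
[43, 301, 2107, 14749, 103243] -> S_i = 43*7^i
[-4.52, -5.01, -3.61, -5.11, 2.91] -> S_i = Random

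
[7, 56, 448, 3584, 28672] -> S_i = 7*8^i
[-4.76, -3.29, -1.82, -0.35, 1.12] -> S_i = -4.76 + 1.47*i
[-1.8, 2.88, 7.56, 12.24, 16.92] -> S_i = -1.80 + 4.68*i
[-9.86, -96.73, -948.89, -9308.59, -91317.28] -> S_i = -9.86*9.81^i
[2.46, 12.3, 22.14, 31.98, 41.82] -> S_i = 2.46 + 9.84*i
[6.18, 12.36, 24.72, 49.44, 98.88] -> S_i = 6.18*2.00^i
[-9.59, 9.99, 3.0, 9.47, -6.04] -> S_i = Random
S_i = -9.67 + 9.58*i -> [-9.67, -0.09, 9.49, 19.07, 28.65]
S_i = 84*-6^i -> [84, -504, 3024, -18144, 108864]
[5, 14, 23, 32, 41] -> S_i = 5 + 9*i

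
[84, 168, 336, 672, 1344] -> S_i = 84*2^i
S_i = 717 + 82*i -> [717, 799, 881, 963, 1045]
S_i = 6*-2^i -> [6, -12, 24, -48, 96]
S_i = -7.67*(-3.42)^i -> [-7.67, 26.23, -89.71, 306.81, -1049.3]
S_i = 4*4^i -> [4, 16, 64, 256, 1024]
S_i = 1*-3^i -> [1, -3, 9, -27, 81]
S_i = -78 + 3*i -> [-78, -75, -72, -69, -66]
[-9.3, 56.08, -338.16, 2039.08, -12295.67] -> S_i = -9.30*(-6.03)^i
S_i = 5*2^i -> [5, 10, 20, 40, 80]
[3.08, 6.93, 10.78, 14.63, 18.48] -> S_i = 3.08 + 3.85*i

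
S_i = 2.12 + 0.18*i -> [2.12, 2.3, 2.48, 2.66, 2.84]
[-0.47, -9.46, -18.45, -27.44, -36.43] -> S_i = -0.47 + -8.99*i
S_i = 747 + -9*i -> [747, 738, 729, 720, 711]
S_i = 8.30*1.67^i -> [8.3, 13.86, 23.15, 38.66, 64.56]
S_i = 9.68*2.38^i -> [9.68, 23.04, 54.83, 130.5, 310.59]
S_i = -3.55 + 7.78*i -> [-3.55, 4.23, 12.01, 19.79, 27.57]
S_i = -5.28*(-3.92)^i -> [-5.28, 20.7, -81.13, 318.05, -1246.75]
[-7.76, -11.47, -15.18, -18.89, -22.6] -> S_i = -7.76 + -3.71*i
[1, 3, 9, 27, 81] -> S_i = 1*3^i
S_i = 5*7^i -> [5, 35, 245, 1715, 12005]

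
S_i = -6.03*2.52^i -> [-6.03, -15.2, -38.29, -96.5, -243.18]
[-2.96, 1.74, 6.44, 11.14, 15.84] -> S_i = -2.96 + 4.70*i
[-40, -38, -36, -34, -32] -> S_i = -40 + 2*i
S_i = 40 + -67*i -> [40, -27, -94, -161, -228]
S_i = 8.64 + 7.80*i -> [8.64, 16.44, 24.24, 32.04, 39.84]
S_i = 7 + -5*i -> [7, 2, -3, -8, -13]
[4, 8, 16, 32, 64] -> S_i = 4*2^i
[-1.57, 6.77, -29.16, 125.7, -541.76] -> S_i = -1.57*(-4.31)^i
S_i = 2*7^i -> [2, 14, 98, 686, 4802]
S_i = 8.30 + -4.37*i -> [8.3, 3.93, -0.44, -4.81, -9.18]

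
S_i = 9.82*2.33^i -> [9.82, 22.88, 53.31, 124.22, 289.42]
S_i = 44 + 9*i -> [44, 53, 62, 71, 80]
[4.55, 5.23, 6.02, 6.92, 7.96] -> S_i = 4.55*1.15^i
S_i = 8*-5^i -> [8, -40, 200, -1000, 5000]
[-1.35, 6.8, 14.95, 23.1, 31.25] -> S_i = -1.35 + 8.15*i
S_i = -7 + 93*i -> [-7, 86, 179, 272, 365]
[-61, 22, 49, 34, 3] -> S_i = Random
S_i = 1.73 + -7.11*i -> [1.73, -5.38, -12.49, -19.6, -26.71]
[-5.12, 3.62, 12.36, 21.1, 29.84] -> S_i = -5.12 + 8.74*i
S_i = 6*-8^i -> [6, -48, 384, -3072, 24576]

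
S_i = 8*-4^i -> [8, -32, 128, -512, 2048]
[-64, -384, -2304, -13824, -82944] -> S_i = -64*6^i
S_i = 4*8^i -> [4, 32, 256, 2048, 16384]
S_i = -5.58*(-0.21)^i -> [-5.58, 1.17, -0.25, 0.05, -0.01]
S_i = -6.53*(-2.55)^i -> [-6.53, 16.65, -42.46, 108.28, -276.1]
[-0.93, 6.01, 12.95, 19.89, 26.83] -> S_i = -0.93 + 6.94*i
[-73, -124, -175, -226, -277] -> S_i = -73 + -51*i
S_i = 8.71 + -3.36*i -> [8.71, 5.35, 1.99, -1.37, -4.73]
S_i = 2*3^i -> [2, 6, 18, 54, 162]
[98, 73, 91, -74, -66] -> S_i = Random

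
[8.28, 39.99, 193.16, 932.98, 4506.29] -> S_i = 8.28*4.83^i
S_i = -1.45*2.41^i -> [-1.45, -3.49, -8.42, -20.3, -48.91]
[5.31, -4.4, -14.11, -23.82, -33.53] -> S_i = 5.31 + -9.71*i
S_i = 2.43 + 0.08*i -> [2.43, 2.51, 2.59, 2.67, 2.75]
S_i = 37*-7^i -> [37, -259, 1813, -12691, 88837]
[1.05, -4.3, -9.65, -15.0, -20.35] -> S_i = 1.05 + -5.35*i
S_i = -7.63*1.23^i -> [-7.63, -9.38, -11.54, -14.2, -17.46]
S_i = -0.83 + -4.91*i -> [-0.83, -5.74, -10.65, -15.56, -20.47]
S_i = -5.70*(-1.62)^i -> [-5.7, 9.23, -14.96, 24.23, -39.26]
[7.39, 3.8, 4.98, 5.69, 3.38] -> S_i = Random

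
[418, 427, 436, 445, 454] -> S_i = 418 + 9*i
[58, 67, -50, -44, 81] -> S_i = Random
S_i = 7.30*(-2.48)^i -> [7.3, -18.1, 44.9, -111.35, 276.14]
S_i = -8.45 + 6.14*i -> [-8.45, -2.31, 3.83, 9.97, 16.11]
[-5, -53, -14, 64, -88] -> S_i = Random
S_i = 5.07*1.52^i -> [5.07, 7.71, 11.71, 17.8, 27.06]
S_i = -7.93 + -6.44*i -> [-7.93, -14.37, -20.81, -27.25, -33.69]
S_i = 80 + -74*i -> [80, 6, -68, -142, -216]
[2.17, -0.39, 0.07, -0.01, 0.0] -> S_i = 2.17*(-0.18)^i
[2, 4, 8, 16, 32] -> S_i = 2*2^i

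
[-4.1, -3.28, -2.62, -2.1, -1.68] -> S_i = -4.10*0.80^i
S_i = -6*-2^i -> [-6, 12, -24, 48, -96]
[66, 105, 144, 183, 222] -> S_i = 66 + 39*i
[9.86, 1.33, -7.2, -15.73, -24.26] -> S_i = 9.86 + -8.53*i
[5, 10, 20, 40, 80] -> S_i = 5*2^i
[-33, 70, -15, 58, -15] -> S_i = Random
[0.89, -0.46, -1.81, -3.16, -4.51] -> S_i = 0.89 + -1.35*i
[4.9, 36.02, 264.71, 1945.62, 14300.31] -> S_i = 4.90*7.35^i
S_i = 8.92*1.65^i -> [8.92, 14.72, 24.28, 40.07, 66.12]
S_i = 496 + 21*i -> [496, 517, 538, 559, 580]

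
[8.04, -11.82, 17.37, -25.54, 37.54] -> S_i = 8.04*(-1.47)^i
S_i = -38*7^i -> [-38, -266, -1862, -13034, -91238]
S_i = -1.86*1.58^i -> [-1.86, -2.94, -4.64, -7.34, -11.59]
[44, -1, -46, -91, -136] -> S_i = 44 + -45*i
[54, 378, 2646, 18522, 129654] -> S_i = 54*7^i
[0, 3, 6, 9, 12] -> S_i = 0 + 3*i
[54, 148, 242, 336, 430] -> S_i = 54 + 94*i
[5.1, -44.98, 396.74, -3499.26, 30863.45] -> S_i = 5.10*(-8.82)^i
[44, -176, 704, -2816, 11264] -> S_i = 44*-4^i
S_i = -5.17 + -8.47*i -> [-5.17, -13.64, -22.11, -30.58, -39.05]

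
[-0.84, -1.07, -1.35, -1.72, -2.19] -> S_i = -0.84*1.27^i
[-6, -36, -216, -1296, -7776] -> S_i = -6*6^i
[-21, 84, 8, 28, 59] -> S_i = Random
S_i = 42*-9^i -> [42, -378, 3402, -30618, 275562]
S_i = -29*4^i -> [-29, -116, -464, -1856, -7424]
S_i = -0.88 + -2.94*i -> [-0.88, -3.82, -6.76, -9.7, -12.64]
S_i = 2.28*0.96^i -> [2.28, 2.19, 2.1, 2.02, 1.94]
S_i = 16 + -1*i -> [16, 15, 14, 13, 12]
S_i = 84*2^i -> [84, 168, 336, 672, 1344]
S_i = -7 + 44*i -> [-7, 37, 81, 125, 169]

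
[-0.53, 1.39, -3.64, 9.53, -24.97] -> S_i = -0.53*(-2.62)^i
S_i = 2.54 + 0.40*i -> [2.54, 2.94, 3.34, 3.74, 4.14]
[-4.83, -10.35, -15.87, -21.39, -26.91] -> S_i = -4.83 + -5.52*i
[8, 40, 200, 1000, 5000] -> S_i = 8*5^i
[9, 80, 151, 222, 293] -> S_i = 9 + 71*i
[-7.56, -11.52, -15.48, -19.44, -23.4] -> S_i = -7.56 + -3.96*i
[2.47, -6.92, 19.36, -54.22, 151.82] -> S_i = 2.47*(-2.80)^i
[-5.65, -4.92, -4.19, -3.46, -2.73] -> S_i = -5.65 + 0.73*i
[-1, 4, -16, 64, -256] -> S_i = -1*-4^i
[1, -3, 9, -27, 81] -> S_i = 1*-3^i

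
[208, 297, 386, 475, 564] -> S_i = 208 + 89*i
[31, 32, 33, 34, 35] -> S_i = 31 + 1*i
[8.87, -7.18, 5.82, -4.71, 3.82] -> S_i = 8.87*(-0.81)^i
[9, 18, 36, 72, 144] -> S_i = 9*2^i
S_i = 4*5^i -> [4, 20, 100, 500, 2500]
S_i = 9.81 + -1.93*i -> [9.81, 7.88, 5.95, 4.02, 2.09]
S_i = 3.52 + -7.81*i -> [3.52, -4.29, -12.1, -19.91, -27.72]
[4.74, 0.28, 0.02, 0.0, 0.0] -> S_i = 4.74*0.06^i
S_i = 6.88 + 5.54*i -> [6.88, 12.42, 17.96, 23.5, 29.04]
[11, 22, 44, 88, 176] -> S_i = 11*2^i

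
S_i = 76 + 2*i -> [76, 78, 80, 82, 84]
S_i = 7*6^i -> [7, 42, 252, 1512, 9072]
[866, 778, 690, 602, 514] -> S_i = 866 + -88*i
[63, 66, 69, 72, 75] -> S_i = 63 + 3*i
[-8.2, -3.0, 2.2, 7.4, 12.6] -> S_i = -8.20 + 5.20*i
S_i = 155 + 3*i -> [155, 158, 161, 164, 167]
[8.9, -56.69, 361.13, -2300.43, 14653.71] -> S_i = 8.90*(-6.37)^i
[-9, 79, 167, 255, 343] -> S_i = -9 + 88*i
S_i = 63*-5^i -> [63, -315, 1575, -7875, 39375]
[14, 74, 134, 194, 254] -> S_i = 14 + 60*i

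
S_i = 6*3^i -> [6, 18, 54, 162, 486]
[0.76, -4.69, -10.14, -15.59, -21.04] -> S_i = 0.76 + -5.45*i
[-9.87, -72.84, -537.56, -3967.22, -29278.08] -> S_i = -9.87*7.38^i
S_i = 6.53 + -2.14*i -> [6.53, 4.39, 2.25, 0.11, -2.03]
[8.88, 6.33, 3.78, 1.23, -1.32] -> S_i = 8.88 + -2.55*i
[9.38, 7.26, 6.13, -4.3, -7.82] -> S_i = Random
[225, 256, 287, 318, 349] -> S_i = 225 + 31*i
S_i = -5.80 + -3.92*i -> [-5.8, -9.72, -13.64, -17.56, -21.48]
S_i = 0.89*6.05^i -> [0.89, 5.38, 32.58, 197.09, 1192.37]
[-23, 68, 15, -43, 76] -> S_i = Random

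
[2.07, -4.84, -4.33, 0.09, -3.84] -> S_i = Random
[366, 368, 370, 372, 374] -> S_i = 366 + 2*i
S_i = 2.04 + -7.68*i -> [2.04, -5.64, -13.32, -21.0, -28.68]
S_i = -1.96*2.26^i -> [-1.96, -4.43, -10.01, -22.62, -51.13]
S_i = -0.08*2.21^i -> [-0.08, -0.18, -0.39, -0.86, -1.91]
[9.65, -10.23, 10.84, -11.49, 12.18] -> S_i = 9.65*(-1.06)^i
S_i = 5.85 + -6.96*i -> [5.85, -1.11, -8.07, -15.03, -21.99]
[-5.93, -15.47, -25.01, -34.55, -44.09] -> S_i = -5.93 + -9.54*i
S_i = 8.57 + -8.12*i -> [8.57, 0.45, -7.67, -15.79, -23.91]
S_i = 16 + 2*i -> [16, 18, 20, 22, 24]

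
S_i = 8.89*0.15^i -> [8.89, 1.33, 0.2, 0.03, 0.0]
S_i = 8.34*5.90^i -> [8.34, 49.21, 290.32, 1712.86, 10105.88]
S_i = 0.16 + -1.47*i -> [0.16, -1.31, -2.78, -4.25, -5.72]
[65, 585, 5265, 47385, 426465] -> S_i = 65*9^i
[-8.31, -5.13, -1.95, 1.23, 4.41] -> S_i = -8.31 + 3.18*i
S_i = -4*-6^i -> [-4, 24, -144, 864, -5184]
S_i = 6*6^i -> [6, 36, 216, 1296, 7776]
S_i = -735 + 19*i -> [-735, -716, -697, -678, -659]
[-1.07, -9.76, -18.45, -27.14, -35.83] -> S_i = -1.07 + -8.69*i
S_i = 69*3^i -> [69, 207, 621, 1863, 5589]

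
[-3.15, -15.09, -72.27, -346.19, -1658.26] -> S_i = -3.15*4.79^i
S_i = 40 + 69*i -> [40, 109, 178, 247, 316]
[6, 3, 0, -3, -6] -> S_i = 6 + -3*i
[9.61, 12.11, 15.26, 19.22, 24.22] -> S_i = 9.61*1.26^i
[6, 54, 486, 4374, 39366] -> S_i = 6*9^i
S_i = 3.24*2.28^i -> [3.24, 7.39, 16.84, 38.4, 87.56]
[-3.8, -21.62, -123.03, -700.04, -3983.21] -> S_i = -3.80*5.69^i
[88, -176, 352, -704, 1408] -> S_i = 88*-2^i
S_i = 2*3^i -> [2, 6, 18, 54, 162]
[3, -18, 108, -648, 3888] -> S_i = 3*-6^i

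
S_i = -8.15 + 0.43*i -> [-8.15, -7.72, -7.29, -6.86, -6.43]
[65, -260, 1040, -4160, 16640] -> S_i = 65*-4^i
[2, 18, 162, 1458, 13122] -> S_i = 2*9^i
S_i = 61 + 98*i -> [61, 159, 257, 355, 453]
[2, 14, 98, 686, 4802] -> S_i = 2*7^i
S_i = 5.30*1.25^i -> [5.3, 6.62, 8.28, 10.35, 12.94]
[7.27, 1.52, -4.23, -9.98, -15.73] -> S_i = 7.27 + -5.75*i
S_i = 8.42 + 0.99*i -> [8.42, 9.41, 10.4, 11.39, 12.38]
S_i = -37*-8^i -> [-37, 296, -2368, 18944, -151552]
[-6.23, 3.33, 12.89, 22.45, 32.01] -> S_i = -6.23 + 9.56*i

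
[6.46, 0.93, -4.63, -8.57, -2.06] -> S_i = Random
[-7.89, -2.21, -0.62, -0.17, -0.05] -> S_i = -7.89*0.28^i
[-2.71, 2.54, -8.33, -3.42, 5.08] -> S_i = Random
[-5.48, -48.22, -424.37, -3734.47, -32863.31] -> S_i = -5.48*8.80^i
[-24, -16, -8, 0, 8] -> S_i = -24 + 8*i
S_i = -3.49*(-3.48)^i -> [-3.49, 12.15, -42.27, 147.08, -511.85]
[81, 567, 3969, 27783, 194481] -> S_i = 81*7^i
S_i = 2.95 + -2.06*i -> [2.95, 0.89, -1.17, -3.23, -5.29]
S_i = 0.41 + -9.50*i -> [0.41, -9.09, -18.59, -28.09, -37.59]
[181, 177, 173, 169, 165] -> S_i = 181 + -4*i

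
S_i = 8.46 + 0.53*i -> [8.46, 8.99, 9.52, 10.05, 10.58]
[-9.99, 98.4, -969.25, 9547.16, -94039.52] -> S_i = -9.99*(-9.85)^i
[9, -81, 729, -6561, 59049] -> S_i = 9*-9^i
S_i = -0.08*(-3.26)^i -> [-0.08, 0.26, -0.85, 2.77, -9.04]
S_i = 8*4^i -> [8, 32, 128, 512, 2048]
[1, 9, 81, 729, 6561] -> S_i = 1*9^i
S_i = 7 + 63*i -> [7, 70, 133, 196, 259]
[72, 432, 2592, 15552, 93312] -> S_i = 72*6^i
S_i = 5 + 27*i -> [5, 32, 59, 86, 113]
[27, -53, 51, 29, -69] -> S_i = Random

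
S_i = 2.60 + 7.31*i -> [2.6, 9.91, 17.22, 24.53, 31.84]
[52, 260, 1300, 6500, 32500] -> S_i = 52*5^i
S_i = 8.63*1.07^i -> [8.63, 9.23, 9.88, 10.57, 11.31]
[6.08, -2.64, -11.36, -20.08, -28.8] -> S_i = 6.08 + -8.72*i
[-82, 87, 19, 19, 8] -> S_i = Random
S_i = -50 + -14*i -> [-50, -64, -78, -92, -106]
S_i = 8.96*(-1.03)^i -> [8.96, -9.23, 9.51, -9.79, 10.08]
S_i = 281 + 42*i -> [281, 323, 365, 407, 449]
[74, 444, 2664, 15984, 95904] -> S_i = 74*6^i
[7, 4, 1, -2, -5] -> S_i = 7 + -3*i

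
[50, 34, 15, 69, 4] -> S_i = Random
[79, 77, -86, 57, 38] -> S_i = Random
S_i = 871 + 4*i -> [871, 875, 879, 883, 887]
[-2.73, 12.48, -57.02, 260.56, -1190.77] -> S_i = -2.73*(-4.57)^i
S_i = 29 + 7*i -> [29, 36, 43, 50, 57]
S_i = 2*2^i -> [2, 4, 8, 16, 32]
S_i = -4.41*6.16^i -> [-4.41, -27.17, -167.34, -1030.81, -6349.82]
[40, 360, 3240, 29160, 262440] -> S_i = 40*9^i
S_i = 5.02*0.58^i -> [5.02, 2.91, 1.69, 0.98, 0.57]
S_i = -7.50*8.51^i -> [-7.5, -63.82, -543.15, -4622.21, -39335.03]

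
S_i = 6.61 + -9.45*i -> [6.61, -2.84, -12.29, -21.74, -31.19]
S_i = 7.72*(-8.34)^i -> [7.72, -64.38, 536.97, -4478.32, 37349.22]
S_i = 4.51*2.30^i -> [4.51, 10.37, 23.86, 54.87, 126.21]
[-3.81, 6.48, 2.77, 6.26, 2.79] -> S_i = Random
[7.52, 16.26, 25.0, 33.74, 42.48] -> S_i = 7.52 + 8.74*i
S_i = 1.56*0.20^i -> [1.56, 0.31, 0.06, 0.01, 0.0]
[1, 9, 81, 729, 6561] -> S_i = 1*9^i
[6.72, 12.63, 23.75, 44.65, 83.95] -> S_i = 6.72*1.88^i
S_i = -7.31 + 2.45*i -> [-7.31, -4.86, -2.41, 0.04, 2.49]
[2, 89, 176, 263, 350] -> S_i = 2 + 87*i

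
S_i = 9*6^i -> [9, 54, 324, 1944, 11664]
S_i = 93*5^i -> [93, 465, 2325, 11625, 58125]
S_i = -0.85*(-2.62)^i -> [-0.85, 2.23, -5.83, 15.29, -40.05]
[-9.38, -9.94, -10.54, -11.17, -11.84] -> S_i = -9.38*1.06^i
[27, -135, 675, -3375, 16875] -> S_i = 27*-5^i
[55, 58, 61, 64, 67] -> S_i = 55 + 3*i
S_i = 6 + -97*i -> [6, -91, -188, -285, -382]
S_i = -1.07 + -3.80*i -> [-1.07, -4.87, -8.67, -12.47, -16.27]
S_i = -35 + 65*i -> [-35, 30, 95, 160, 225]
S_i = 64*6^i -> [64, 384, 2304, 13824, 82944]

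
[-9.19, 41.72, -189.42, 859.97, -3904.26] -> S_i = -9.19*(-4.54)^i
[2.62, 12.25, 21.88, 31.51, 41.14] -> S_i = 2.62 + 9.63*i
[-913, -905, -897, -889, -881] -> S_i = -913 + 8*i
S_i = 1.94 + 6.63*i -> [1.94, 8.57, 15.2, 21.83, 28.46]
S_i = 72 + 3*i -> [72, 75, 78, 81, 84]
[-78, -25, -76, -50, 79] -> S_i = Random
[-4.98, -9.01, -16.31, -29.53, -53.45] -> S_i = -4.98*1.81^i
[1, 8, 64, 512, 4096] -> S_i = 1*8^i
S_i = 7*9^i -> [7, 63, 567, 5103, 45927]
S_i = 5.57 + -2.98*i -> [5.57, 2.59, -0.39, -3.37, -6.35]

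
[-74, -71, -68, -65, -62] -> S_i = -74 + 3*i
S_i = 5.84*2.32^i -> [5.84, 13.55, 31.43, 72.93, 169.19]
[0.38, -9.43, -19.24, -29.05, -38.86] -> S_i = 0.38 + -9.81*i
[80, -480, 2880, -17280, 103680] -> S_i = 80*-6^i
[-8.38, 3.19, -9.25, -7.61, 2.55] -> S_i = Random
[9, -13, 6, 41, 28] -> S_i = Random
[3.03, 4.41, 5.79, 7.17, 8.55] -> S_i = 3.03 + 1.38*i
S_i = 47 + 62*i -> [47, 109, 171, 233, 295]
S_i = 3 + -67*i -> [3, -64, -131, -198, -265]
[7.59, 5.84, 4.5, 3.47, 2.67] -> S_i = 7.59*0.77^i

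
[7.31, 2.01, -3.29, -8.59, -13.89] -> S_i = 7.31 + -5.30*i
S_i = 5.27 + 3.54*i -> [5.27, 8.81, 12.35, 15.89, 19.43]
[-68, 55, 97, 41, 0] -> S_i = Random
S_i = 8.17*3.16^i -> [8.17, 25.82, 81.58, 257.8, 814.65]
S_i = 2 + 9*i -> [2, 11, 20, 29, 38]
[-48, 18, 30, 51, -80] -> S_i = Random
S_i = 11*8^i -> [11, 88, 704, 5632, 45056]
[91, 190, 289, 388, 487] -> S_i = 91 + 99*i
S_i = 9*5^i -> [9, 45, 225, 1125, 5625]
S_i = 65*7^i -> [65, 455, 3185, 22295, 156065]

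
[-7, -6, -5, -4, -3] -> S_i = -7 + 1*i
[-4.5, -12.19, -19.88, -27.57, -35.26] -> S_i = -4.50 + -7.69*i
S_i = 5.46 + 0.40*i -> [5.46, 5.86, 6.26, 6.66, 7.06]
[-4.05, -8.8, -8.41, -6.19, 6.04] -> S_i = Random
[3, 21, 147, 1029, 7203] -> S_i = 3*7^i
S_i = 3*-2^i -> [3, -6, 12, -24, 48]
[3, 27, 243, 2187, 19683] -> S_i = 3*9^i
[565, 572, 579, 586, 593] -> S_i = 565 + 7*i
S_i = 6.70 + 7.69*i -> [6.7, 14.39, 22.08, 29.77, 37.46]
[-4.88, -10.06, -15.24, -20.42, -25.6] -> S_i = -4.88 + -5.18*i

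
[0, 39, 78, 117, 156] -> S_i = 0 + 39*i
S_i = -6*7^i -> [-6, -42, -294, -2058, -14406]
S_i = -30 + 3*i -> [-30, -27, -24, -21, -18]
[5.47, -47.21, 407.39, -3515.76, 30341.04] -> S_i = 5.47*(-8.63)^i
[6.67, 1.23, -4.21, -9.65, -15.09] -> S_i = 6.67 + -5.44*i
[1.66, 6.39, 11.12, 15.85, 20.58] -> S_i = 1.66 + 4.73*i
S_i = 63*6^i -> [63, 378, 2268, 13608, 81648]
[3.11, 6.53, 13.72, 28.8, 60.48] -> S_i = 3.11*2.10^i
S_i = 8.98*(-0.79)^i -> [8.98, -7.09, 5.6, -4.43, 3.5]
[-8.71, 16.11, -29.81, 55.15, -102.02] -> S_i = -8.71*(-1.85)^i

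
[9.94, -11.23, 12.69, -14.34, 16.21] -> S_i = 9.94*(-1.13)^i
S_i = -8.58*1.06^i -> [-8.58, -9.09, -9.64, -10.22, -10.83]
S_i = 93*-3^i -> [93, -279, 837, -2511, 7533]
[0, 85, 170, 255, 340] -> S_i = 0 + 85*i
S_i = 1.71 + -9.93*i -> [1.71, -8.22, -18.15, -28.08, -38.01]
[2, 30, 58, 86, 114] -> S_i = 2 + 28*i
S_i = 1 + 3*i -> [1, 4, 7, 10, 13]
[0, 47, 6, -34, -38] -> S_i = Random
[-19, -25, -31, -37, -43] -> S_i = -19 + -6*i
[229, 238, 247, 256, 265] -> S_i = 229 + 9*i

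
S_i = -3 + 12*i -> [-3, 9, 21, 33, 45]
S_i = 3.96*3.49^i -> [3.96, 13.82, 48.23, 168.33, 587.49]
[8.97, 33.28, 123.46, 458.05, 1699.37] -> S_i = 8.97*3.71^i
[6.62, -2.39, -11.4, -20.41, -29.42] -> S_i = 6.62 + -9.01*i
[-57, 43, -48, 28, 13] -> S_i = Random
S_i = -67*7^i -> [-67, -469, -3283, -22981, -160867]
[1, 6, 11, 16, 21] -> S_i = 1 + 5*i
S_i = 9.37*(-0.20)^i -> [9.37, -1.87, 0.37, -0.07, 0.01]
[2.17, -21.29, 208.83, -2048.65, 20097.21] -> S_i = 2.17*(-9.81)^i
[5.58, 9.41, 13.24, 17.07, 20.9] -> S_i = 5.58 + 3.83*i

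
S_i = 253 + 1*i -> [253, 254, 255, 256, 257]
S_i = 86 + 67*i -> [86, 153, 220, 287, 354]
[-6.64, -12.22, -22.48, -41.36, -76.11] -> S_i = -6.64*1.84^i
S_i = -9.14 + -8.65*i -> [-9.14, -17.79, -26.44, -35.09, -43.74]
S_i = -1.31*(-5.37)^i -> [-1.31, 7.03, -37.78, 202.86, -1089.35]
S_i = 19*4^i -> [19, 76, 304, 1216, 4864]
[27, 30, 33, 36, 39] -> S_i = 27 + 3*i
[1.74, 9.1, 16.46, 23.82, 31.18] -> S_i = 1.74 + 7.36*i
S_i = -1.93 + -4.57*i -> [-1.93, -6.5, -11.07, -15.64, -20.21]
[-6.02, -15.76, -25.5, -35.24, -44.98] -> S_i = -6.02 + -9.74*i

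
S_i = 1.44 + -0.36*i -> [1.44, 1.08, 0.72, 0.36, 0.0]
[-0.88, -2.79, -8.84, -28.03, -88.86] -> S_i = -0.88*3.17^i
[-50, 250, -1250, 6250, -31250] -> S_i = -50*-5^i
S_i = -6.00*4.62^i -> [-6.0, -27.72, -128.07, -591.67, -2733.5]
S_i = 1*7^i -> [1, 7, 49, 343, 2401]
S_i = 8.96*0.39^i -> [8.96, 3.49, 1.36, 0.53, 0.21]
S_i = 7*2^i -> [7, 14, 28, 56, 112]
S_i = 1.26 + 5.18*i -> [1.26, 6.44, 11.62, 16.8, 21.98]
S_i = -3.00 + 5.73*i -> [-3.0, 2.73, 8.46, 14.19, 19.92]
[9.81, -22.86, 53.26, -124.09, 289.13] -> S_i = 9.81*(-2.33)^i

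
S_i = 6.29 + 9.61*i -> [6.29, 15.9, 25.51, 35.12, 44.73]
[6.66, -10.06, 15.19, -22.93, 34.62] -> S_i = 6.66*(-1.51)^i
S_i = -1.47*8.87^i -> [-1.47, -13.04, -115.66, -1025.86, -9099.38]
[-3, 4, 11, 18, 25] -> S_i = -3 + 7*i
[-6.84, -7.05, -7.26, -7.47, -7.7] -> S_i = -6.84*1.03^i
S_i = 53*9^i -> [53, 477, 4293, 38637, 347733]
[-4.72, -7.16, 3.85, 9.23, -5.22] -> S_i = Random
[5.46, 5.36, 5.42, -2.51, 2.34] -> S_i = Random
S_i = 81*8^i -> [81, 648, 5184, 41472, 331776]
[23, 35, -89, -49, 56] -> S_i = Random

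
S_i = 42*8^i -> [42, 336, 2688, 21504, 172032]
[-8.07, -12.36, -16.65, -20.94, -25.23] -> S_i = -8.07 + -4.29*i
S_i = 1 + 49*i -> [1, 50, 99, 148, 197]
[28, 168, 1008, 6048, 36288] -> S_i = 28*6^i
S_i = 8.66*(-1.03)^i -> [8.66, -8.92, 9.19, -9.46, 9.75]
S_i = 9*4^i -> [9, 36, 144, 576, 2304]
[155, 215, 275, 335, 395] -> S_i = 155 + 60*i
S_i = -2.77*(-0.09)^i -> [-2.77, 0.25, -0.02, 0.0, -0.0]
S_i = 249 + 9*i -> [249, 258, 267, 276, 285]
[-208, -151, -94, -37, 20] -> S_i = -208 + 57*i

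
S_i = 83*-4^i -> [83, -332, 1328, -5312, 21248]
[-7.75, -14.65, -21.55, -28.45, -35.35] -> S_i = -7.75 + -6.90*i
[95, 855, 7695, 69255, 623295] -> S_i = 95*9^i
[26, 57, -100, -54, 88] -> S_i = Random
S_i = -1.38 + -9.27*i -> [-1.38, -10.65, -19.92, -29.19, -38.46]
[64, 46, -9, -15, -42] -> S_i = Random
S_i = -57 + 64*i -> [-57, 7, 71, 135, 199]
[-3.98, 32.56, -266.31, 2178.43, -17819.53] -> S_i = -3.98*(-8.18)^i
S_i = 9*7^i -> [9, 63, 441, 3087, 21609]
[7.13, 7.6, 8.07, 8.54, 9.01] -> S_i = 7.13 + 0.47*i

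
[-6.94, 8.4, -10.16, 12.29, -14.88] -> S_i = -6.94*(-1.21)^i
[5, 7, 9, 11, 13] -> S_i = 5 + 2*i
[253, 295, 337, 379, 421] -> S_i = 253 + 42*i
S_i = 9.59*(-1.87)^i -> [9.59, -17.93, 33.54, -62.71, 117.27]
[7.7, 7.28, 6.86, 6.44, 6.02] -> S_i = 7.70 + -0.42*i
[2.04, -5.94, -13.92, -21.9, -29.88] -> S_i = 2.04 + -7.98*i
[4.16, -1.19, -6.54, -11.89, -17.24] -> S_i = 4.16 + -5.35*i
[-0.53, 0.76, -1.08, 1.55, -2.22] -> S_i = -0.53*(-1.43)^i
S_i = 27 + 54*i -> [27, 81, 135, 189, 243]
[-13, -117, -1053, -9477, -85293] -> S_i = -13*9^i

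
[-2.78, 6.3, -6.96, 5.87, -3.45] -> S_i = Random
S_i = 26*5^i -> [26, 130, 650, 3250, 16250]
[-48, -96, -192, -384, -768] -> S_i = -48*2^i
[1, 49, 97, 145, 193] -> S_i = 1 + 48*i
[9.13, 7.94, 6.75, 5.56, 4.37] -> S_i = 9.13 + -1.19*i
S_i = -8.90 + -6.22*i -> [-8.9, -15.12, -21.34, -27.56, -33.78]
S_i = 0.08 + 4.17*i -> [0.08, 4.25, 8.42, 12.59, 16.76]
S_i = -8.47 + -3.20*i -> [-8.47, -11.67, -14.87, -18.07, -21.27]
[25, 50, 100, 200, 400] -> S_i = 25*2^i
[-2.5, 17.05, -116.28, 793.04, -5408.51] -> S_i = -2.50*(-6.82)^i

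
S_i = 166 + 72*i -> [166, 238, 310, 382, 454]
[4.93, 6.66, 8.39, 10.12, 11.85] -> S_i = 4.93 + 1.73*i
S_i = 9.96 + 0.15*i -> [9.96, 10.11, 10.26, 10.41, 10.56]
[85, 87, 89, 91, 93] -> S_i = 85 + 2*i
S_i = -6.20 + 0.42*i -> [-6.2, -5.78, -5.36, -4.94, -4.52]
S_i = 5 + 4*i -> [5, 9, 13, 17, 21]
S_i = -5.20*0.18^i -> [-5.2, -0.94, -0.17, -0.03, -0.01]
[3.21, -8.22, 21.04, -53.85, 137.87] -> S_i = 3.21*(-2.56)^i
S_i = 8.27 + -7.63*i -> [8.27, 0.64, -6.99, -14.62, -22.25]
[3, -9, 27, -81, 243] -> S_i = 3*-3^i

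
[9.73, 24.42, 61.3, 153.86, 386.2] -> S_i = 9.73*2.51^i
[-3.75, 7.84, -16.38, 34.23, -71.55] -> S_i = -3.75*(-2.09)^i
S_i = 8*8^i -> [8, 64, 512, 4096, 32768]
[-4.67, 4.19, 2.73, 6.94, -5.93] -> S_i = Random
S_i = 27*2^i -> [27, 54, 108, 216, 432]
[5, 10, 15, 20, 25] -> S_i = 5 + 5*i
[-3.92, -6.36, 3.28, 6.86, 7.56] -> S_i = Random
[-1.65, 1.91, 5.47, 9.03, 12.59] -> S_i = -1.65 + 3.56*i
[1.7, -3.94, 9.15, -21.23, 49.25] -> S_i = 1.70*(-2.32)^i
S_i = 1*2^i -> [1, 2, 4, 8, 16]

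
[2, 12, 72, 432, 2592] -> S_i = 2*6^i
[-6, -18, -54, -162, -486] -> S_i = -6*3^i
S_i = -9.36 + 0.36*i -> [-9.36, -9.0, -8.64, -8.28, -7.92]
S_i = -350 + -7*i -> [-350, -357, -364, -371, -378]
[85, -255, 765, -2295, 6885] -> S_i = 85*-3^i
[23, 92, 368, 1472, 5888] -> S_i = 23*4^i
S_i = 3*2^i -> [3, 6, 12, 24, 48]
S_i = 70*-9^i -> [70, -630, 5670, -51030, 459270]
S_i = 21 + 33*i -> [21, 54, 87, 120, 153]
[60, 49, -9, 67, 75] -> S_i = Random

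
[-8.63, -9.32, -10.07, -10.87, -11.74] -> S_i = -8.63*1.08^i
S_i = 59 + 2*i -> [59, 61, 63, 65, 67]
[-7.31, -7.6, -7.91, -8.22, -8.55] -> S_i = -7.31*1.04^i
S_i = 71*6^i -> [71, 426, 2556, 15336, 92016]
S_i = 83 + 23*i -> [83, 106, 129, 152, 175]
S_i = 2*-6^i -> [2, -12, 72, -432, 2592]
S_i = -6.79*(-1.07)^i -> [-6.79, 7.27, -7.77, 8.32, -8.9]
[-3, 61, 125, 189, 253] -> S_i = -3 + 64*i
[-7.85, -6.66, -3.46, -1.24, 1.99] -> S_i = Random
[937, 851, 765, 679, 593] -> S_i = 937 + -86*i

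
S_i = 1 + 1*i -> [1, 2, 3, 4, 5]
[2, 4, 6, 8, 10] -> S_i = 2 + 2*i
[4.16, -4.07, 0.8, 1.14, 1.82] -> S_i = Random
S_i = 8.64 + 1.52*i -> [8.64, 10.16, 11.68, 13.2, 14.72]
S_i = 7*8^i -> [7, 56, 448, 3584, 28672]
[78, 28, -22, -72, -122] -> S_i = 78 + -50*i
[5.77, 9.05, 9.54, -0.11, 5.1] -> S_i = Random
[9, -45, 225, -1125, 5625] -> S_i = 9*-5^i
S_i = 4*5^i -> [4, 20, 100, 500, 2500]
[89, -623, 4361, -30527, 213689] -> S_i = 89*-7^i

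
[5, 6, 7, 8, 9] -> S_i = 5 + 1*i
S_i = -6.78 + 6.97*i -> [-6.78, 0.19, 7.16, 14.13, 21.1]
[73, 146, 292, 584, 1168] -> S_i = 73*2^i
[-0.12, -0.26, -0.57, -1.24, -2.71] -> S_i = -0.12*2.18^i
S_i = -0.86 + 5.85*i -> [-0.86, 4.99, 10.84, 16.69, 22.54]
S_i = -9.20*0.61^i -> [-9.2, -5.61, -3.42, -2.09, -1.27]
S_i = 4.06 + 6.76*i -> [4.06, 10.82, 17.58, 24.34, 31.1]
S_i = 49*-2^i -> [49, -98, 196, -392, 784]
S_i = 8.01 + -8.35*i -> [8.01, -0.34, -8.69, -17.04, -25.39]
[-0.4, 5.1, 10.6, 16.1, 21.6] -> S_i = -0.40 + 5.50*i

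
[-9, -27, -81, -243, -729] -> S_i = -9*3^i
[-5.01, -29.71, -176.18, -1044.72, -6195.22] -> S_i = -5.01*5.93^i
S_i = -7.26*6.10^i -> [-7.26, -44.29, -270.14, -1647.88, -10052.08]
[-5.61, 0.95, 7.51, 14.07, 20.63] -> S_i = -5.61 + 6.56*i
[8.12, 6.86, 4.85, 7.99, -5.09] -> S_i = Random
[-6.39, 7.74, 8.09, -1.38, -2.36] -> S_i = Random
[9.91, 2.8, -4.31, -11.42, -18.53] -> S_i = 9.91 + -7.11*i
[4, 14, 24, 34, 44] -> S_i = 4 + 10*i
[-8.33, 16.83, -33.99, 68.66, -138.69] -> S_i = -8.33*(-2.02)^i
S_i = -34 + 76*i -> [-34, 42, 118, 194, 270]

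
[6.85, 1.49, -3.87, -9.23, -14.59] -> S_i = 6.85 + -5.36*i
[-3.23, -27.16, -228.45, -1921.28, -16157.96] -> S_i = -3.23*8.41^i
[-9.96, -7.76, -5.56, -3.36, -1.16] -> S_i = -9.96 + 2.20*i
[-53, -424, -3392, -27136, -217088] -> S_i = -53*8^i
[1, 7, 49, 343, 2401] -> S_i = 1*7^i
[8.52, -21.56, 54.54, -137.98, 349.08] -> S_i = 8.52*(-2.53)^i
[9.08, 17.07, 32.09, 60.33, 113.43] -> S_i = 9.08*1.88^i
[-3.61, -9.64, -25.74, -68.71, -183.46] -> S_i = -3.61*2.67^i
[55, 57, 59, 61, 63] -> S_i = 55 + 2*i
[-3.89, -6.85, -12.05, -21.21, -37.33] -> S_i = -3.89*1.76^i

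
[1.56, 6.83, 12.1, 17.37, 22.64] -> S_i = 1.56 + 5.27*i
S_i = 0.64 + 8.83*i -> [0.64, 9.47, 18.3, 27.13, 35.96]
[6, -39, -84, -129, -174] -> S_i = 6 + -45*i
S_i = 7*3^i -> [7, 21, 63, 189, 567]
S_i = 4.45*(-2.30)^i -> [4.45, -10.24, 23.54, -54.14, 124.53]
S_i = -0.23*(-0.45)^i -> [-0.23, 0.1, -0.05, 0.02, -0.01]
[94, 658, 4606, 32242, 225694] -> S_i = 94*7^i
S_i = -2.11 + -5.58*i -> [-2.11, -7.69, -13.27, -18.85, -24.43]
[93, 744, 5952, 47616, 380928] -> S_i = 93*8^i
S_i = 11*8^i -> [11, 88, 704, 5632, 45056]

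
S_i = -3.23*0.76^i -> [-3.23, -2.45, -1.87, -1.42, -1.08]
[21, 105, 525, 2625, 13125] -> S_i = 21*5^i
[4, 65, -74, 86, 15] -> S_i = Random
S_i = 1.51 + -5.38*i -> [1.51, -3.87, -9.25, -14.63, -20.01]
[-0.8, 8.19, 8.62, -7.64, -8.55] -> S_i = Random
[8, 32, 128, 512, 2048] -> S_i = 8*4^i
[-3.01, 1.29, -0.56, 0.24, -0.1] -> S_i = -3.01*(-0.43)^i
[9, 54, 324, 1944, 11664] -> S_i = 9*6^i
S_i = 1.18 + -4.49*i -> [1.18, -3.31, -7.8, -12.29, -16.78]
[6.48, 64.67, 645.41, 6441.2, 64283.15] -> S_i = 6.48*9.98^i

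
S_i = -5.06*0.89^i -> [-5.06, -4.5, -4.01, -3.57, -3.17]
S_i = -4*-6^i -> [-4, 24, -144, 864, -5184]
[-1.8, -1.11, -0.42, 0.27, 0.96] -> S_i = -1.80 + 0.69*i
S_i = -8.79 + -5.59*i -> [-8.79, -14.38, -19.97, -25.56, -31.15]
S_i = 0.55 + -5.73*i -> [0.55, -5.18, -10.91, -16.64, -22.37]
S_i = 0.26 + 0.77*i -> [0.26, 1.03, 1.8, 2.57, 3.34]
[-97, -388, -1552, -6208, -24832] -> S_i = -97*4^i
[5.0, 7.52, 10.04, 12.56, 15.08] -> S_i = 5.00 + 2.52*i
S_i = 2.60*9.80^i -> [2.6, 25.48, 249.7, 2447.1, 23981.57]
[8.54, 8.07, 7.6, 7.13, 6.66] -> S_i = 8.54 + -0.47*i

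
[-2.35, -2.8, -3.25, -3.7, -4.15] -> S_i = -2.35 + -0.45*i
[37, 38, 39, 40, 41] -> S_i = 37 + 1*i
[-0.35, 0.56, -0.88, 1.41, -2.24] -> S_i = -0.35*(-1.59)^i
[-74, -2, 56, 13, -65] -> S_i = Random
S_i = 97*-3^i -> [97, -291, 873, -2619, 7857]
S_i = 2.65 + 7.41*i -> [2.65, 10.06, 17.47, 24.88, 32.29]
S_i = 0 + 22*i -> [0, 22, 44, 66, 88]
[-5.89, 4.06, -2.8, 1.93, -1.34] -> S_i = -5.89*(-0.69)^i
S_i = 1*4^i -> [1, 4, 16, 64, 256]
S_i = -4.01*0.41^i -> [-4.01, -1.64, -0.67, -0.28, -0.11]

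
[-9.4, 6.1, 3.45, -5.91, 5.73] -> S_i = Random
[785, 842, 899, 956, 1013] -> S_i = 785 + 57*i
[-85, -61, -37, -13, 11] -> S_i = -85 + 24*i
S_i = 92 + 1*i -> [92, 93, 94, 95, 96]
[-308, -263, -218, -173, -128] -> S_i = -308 + 45*i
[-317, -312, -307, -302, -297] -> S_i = -317 + 5*i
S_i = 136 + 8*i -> [136, 144, 152, 160, 168]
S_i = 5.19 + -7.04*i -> [5.19, -1.85, -8.89, -15.93, -22.97]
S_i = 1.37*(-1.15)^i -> [1.37, -1.58, 1.81, -2.08, 2.4]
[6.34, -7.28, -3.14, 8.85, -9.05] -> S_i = Random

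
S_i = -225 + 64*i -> [-225, -161, -97, -33, 31]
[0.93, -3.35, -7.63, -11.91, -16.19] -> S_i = 0.93 + -4.28*i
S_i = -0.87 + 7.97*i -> [-0.87, 7.1, 15.07, 23.04, 31.01]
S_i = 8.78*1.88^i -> [8.78, 16.51, 31.03, 58.34, 109.68]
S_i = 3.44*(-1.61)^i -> [3.44, -5.54, 8.92, -14.36, 23.11]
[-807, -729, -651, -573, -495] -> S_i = -807 + 78*i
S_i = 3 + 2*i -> [3, 5, 7, 9, 11]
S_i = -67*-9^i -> [-67, 603, -5427, 48843, -439587]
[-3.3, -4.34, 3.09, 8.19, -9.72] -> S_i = Random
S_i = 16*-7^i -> [16, -112, 784, -5488, 38416]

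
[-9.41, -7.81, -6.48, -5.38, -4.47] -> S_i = -9.41*0.83^i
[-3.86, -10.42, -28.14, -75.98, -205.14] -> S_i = -3.86*2.70^i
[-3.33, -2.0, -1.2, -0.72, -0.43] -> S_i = -3.33*0.60^i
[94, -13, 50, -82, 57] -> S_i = Random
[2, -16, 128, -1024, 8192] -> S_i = 2*-8^i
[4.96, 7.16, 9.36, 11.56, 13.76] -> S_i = 4.96 + 2.20*i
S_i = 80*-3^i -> [80, -240, 720, -2160, 6480]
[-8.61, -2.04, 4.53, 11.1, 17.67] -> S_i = -8.61 + 6.57*i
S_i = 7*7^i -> [7, 49, 343, 2401, 16807]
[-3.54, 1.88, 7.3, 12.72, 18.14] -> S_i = -3.54 + 5.42*i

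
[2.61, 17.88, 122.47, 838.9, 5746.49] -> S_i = 2.61*6.85^i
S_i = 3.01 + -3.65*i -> [3.01, -0.64, -4.29, -7.94, -11.59]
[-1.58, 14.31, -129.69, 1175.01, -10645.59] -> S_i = -1.58*(-9.06)^i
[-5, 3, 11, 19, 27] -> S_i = -5 + 8*i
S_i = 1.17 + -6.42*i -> [1.17, -5.25, -11.67, -18.09, -24.51]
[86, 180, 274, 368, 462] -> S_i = 86 + 94*i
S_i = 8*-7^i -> [8, -56, 392, -2744, 19208]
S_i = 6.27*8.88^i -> [6.27, 55.68, 494.42, 4390.42, 38986.96]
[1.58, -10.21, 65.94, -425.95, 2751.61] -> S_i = 1.58*(-6.46)^i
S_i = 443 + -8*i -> [443, 435, 427, 419, 411]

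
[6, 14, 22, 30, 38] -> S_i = 6 + 8*i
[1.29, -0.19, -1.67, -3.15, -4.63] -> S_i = 1.29 + -1.48*i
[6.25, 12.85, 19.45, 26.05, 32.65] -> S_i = 6.25 + 6.60*i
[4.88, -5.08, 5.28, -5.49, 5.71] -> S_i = 4.88*(-1.04)^i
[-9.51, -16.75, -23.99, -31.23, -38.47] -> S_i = -9.51 + -7.24*i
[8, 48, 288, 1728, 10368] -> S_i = 8*6^i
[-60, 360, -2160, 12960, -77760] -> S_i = -60*-6^i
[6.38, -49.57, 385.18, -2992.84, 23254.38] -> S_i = 6.38*(-7.77)^i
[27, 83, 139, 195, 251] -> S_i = 27 + 56*i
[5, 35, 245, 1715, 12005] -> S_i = 5*7^i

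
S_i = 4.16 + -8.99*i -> [4.16, -4.83, -13.82, -22.81, -31.8]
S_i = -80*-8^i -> [-80, 640, -5120, 40960, -327680]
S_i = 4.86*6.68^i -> [4.86, 32.46, 216.86, 1448.66, 9677.03]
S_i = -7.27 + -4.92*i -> [-7.27, -12.19, -17.11, -22.03, -26.95]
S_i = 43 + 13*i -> [43, 56, 69, 82, 95]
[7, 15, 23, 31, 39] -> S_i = 7 + 8*i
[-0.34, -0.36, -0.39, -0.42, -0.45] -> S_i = -0.34*1.07^i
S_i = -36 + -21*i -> [-36, -57, -78, -99, -120]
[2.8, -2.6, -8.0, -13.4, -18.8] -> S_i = 2.80 + -5.40*i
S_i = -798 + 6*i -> [-798, -792, -786, -780, -774]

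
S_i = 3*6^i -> [3, 18, 108, 648, 3888]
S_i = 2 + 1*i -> [2, 3, 4, 5, 6]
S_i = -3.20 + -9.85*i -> [-3.2, -13.05, -22.9, -32.75, -42.6]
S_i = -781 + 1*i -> [-781, -780, -779, -778, -777]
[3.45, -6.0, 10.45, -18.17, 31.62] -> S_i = 3.45*(-1.74)^i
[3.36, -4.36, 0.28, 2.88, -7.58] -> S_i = Random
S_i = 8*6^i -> [8, 48, 288, 1728, 10368]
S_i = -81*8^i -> [-81, -648, -5184, -41472, -331776]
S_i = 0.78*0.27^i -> [0.78, 0.21, 0.06, 0.02, 0.0]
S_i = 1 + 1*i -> [1, 2, 3, 4, 5]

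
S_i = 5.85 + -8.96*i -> [5.85, -3.11, -12.07, -21.03, -29.99]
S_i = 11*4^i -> [11, 44, 176, 704, 2816]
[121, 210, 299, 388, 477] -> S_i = 121 + 89*i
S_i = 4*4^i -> [4, 16, 64, 256, 1024]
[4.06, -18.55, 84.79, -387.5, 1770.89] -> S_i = 4.06*(-4.57)^i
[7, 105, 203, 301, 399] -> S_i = 7 + 98*i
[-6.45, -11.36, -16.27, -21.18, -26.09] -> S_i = -6.45 + -4.91*i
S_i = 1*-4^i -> [1, -4, 16, -64, 256]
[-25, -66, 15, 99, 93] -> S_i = Random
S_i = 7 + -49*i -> [7, -42, -91, -140, -189]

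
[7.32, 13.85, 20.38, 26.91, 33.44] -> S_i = 7.32 + 6.53*i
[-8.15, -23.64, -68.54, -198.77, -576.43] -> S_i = -8.15*2.90^i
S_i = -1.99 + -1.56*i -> [-1.99, -3.55, -5.11, -6.67, -8.23]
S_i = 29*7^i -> [29, 203, 1421, 9947, 69629]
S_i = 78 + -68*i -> [78, 10, -58, -126, -194]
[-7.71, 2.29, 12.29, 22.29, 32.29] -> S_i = -7.71 + 10.00*i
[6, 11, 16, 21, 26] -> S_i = 6 + 5*i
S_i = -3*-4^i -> [-3, 12, -48, 192, -768]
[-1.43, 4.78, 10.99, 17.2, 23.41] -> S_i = -1.43 + 6.21*i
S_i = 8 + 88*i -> [8, 96, 184, 272, 360]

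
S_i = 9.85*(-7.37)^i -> [9.85, -72.59, 535.02, -3943.11, 29060.71]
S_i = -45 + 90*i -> [-45, 45, 135, 225, 315]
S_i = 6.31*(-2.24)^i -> [6.31, -14.13, 31.66, -70.92, 158.86]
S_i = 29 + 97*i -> [29, 126, 223, 320, 417]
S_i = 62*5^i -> [62, 310, 1550, 7750, 38750]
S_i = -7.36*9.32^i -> [-7.36, -68.6, -639.31, -5958.34, -55531.76]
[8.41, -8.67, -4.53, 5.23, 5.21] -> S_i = Random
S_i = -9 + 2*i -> [-9, -7, -5, -3, -1]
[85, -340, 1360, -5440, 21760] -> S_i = 85*-4^i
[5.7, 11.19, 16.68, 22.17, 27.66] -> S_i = 5.70 + 5.49*i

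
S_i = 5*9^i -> [5, 45, 405, 3645, 32805]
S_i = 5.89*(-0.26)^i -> [5.89, -1.53, 0.4, -0.1, 0.03]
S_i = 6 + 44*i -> [6, 50, 94, 138, 182]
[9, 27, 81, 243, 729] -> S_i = 9*3^i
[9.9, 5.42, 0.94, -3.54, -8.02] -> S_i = 9.90 + -4.48*i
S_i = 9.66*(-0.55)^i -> [9.66, -5.31, 2.92, -1.61, 0.88]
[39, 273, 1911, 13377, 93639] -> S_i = 39*7^i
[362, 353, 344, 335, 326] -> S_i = 362 + -9*i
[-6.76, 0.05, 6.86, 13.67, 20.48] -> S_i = -6.76 + 6.81*i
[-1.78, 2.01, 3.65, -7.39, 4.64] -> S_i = Random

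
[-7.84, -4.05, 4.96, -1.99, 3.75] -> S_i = Random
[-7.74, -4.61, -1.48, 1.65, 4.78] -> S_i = -7.74 + 3.13*i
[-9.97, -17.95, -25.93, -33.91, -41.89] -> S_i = -9.97 + -7.98*i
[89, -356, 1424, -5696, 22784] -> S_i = 89*-4^i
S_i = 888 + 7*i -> [888, 895, 902, 909, 916]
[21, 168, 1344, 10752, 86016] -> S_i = 21*8^i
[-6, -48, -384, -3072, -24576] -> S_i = -6*8^i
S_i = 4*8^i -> [4, 32, 256, 2048, 16384]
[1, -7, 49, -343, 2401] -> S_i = 1*-7^i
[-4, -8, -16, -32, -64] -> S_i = -4*2^i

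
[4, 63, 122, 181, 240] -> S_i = 4 + 59*i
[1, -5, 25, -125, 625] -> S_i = 1*-5^i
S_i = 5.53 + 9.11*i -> [5.53, 14.64, 23.75, 32.86, 41.97]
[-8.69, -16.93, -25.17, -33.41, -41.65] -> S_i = -8.69 + -8.24*i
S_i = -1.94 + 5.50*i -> [-1.94, 3.56, 9.06, 14.56, 20.06]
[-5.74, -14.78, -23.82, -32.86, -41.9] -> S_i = -5.74 + -9.04*i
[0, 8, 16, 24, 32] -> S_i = 0 + 8*i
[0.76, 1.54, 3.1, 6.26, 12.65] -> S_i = 0.76*2.02^i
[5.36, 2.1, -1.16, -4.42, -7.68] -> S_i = 5.36 + -3.26*i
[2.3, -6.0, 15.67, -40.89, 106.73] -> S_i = 2.30*(-2.61)^i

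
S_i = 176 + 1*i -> [176, 177, 178, 179, 180]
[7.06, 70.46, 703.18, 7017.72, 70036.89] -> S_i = 7.06*9.98^i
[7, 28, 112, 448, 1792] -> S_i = 7*4^i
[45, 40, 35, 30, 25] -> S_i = 45 + -5*i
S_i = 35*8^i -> [35, 280, 2240, 17920, 143360]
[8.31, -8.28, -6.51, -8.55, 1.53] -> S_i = Random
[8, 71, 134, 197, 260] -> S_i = 8 + 63*i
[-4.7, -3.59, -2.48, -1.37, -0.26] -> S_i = -4.70 + 1.11*i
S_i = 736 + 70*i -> [736, 806, 876, 946, 1016]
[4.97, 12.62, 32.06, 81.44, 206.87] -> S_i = 4.97*2.54^i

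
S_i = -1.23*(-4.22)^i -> [-1.23, 5.19, -21.9, 92.44, -390.08]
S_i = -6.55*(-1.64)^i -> [-6.55, 10.74, -17.62, 28.89, -47.38]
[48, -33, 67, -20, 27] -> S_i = Random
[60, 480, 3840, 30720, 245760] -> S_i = 60*8^i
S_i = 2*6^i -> [2, 12, 72, 432, 2592]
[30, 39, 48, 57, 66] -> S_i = 30 + 9*i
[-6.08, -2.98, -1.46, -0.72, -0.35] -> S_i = -6.08*0.49^i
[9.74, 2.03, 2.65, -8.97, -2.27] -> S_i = Random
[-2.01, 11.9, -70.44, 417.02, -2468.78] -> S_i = -2.01*(-5.92)^i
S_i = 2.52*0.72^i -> [2.52, 1.81, 1.31, 0.94, 0.68]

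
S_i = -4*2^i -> [-4, -8, -16, -32, -64]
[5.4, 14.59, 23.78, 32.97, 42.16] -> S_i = 5.40 + 9.19*i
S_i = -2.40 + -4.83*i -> [-2.4, -7.23, -12.06, -16.89, -21.72]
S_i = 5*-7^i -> [5, -35, 245, -1715, 12005]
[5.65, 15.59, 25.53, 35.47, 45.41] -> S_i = 5.65 + 9.94*i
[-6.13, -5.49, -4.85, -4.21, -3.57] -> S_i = -6.13 + 0.64*i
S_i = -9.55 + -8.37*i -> [-9.55, -17.92, -26.29, -34.66, -43.03]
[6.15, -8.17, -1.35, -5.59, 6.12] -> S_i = Random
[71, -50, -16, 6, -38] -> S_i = Random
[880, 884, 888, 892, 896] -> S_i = 880 + 4*i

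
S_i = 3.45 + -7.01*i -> [3.45, -3.56, -10.57, -17.58, -24.59]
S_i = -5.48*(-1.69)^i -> [-5.48, 9.26, -15.65, 26.45, -44.7]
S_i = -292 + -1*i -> [-292, -293, -294, -295, -296]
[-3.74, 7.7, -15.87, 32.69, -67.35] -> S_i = -3.74*(-2.06)^i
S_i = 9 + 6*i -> [9, 15, 21, 27, 33]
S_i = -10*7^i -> [-10, -70, -490, -3430, -24010]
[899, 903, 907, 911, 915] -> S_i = 899 + 4*i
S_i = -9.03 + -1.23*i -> [-9.03, -10.26, -11.49, -12.72, -13.95]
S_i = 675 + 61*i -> [675, 736, 797, 858, 919]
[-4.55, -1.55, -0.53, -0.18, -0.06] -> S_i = -4.55*0.34^i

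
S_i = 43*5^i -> [43, 215, 1075, 5375, 26875]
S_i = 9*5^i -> [9, 45, 225, 1125, 5625]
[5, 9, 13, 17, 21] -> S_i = 5 + 4*i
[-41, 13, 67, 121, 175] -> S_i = -41 + 54*i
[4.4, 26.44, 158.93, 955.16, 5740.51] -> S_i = 4.40*6.01^i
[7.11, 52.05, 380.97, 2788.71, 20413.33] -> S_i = 7.11*7.32^i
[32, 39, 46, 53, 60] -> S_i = 32 + 7*i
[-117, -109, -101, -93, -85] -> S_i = -117 + 8*i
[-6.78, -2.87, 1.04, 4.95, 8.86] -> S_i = -6.78 + 3.91*i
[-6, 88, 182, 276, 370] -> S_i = -6 + 94*i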